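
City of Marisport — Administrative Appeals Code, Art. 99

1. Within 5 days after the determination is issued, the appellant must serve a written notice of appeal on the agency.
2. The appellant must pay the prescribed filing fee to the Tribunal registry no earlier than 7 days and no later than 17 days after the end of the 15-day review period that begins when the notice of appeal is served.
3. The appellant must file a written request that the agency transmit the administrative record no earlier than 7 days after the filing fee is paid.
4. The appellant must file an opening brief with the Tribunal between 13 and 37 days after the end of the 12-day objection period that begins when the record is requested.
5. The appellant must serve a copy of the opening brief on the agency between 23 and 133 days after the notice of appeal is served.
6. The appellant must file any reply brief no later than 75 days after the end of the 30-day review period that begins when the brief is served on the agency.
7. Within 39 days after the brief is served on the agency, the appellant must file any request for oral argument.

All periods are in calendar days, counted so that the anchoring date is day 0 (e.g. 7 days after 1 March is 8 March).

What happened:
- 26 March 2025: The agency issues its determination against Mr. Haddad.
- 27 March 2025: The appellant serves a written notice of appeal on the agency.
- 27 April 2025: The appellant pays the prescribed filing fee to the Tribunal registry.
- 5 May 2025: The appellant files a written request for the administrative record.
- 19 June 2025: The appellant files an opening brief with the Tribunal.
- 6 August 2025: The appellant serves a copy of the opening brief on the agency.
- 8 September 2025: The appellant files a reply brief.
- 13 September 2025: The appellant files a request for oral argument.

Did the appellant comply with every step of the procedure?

Step 1 — counting 5 days from 26 March 2025 (when the determination is issued) gives a deadline of 31 March 2025; completed 27 March 2025, before the deadline.
Step 2 — 7 and 17 days from 11 April 2025 (end of the 15-day review period, which began when the notice of appeal is served on 27 March 2025) are 18 April 2025 and 28 April 2025 respectively; done 27 April 2025 — within the window.
Step 3 — must wait 7 days from 27 April 2025 (when the filing fee is paid), so not before 4 May 2025; done 5 May 2025, after the minimum wait.
Step 4 — 13 and 37 days from 17 May 2025 (end of the 12-day objection period, which began when the record is requested on 5 May 2025) are 30 May 2025 and 23 June 2025 respectively; 19 June 2025 falls inside that range.
Step 5 — 23 and 133 days from 27 March 2025 (when the notice of appeal is served) are 19 April 2025 and 7 August 2025 respectively; done 6 August 2025 — within the window.
Step 6 — counting 75 days from 5 September 2025 (end of the 30-day review period, which began when the brief is served on the agency on 6 August 2025) gives a deadline of 19 November 2025; done 8 September 2025 — timely.
Step 7 — counting 39 days from 6 August 2025 (when the brief is served on the agency) gives a deadline of 14 September 2025; 13 September 2025 is within that limit.

Yes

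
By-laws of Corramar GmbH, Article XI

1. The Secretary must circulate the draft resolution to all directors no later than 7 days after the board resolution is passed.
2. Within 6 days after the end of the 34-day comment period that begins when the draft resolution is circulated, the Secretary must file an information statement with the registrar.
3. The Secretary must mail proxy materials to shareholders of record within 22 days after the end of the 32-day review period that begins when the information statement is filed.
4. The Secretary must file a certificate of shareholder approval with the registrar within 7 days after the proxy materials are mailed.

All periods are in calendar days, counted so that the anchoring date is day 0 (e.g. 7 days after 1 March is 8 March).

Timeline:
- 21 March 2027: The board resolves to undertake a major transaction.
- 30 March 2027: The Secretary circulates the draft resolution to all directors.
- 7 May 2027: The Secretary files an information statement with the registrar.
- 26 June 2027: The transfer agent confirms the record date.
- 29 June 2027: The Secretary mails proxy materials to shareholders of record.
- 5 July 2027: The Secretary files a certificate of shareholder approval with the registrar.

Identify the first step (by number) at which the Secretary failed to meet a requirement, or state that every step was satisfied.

Step 1 — counting 7 days from 21 March 2027 (when the board resolution is passed) gives a deadline of 28 March 2027; not done until 30 March 2027, 2 days after the deadline.

Step 1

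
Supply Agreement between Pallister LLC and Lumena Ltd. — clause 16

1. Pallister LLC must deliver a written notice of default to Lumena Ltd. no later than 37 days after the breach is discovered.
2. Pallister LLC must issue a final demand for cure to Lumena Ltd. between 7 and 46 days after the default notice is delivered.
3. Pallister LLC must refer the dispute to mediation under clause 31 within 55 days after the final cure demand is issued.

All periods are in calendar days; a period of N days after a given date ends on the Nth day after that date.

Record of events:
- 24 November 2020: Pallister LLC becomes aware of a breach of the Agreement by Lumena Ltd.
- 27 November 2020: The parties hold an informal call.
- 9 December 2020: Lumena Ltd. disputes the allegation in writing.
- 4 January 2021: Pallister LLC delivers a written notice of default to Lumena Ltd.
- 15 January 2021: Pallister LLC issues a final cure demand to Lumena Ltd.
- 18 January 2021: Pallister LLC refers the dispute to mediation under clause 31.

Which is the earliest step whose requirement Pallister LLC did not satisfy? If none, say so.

Step 1: 37 days after 24 November 2020 (when the breach is discovered) is 31 December 2020; 4 January 2021 misses that deadline by 4 days.
That is the first point of non-compliance.

Step 1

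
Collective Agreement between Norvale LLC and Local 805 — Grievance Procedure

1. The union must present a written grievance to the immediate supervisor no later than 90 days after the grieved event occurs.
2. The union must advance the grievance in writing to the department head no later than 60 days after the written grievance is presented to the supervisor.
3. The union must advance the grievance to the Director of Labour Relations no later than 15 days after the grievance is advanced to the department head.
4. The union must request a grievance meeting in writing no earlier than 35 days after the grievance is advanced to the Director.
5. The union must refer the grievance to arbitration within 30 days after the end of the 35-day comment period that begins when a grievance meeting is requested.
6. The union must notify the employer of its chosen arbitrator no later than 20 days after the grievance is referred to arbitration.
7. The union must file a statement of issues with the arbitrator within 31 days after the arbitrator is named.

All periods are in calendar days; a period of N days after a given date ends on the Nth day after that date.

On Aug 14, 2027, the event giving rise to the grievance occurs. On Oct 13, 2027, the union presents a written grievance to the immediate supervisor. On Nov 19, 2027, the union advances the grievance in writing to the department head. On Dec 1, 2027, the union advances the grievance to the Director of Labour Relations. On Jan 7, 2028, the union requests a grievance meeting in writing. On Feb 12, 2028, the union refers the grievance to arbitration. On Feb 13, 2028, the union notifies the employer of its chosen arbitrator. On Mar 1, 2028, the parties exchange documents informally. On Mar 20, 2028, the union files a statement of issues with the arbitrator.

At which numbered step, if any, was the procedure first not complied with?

Step 7

Step 1 — counting 90 days from Aug 14, 2027 (when the grieved event occurs) gives a deadline of Nov 12, 2027; Oct 13, 2027 is within that limit.
Step 2 — counting 60 days from Oct 13, 2027 (when the written grievance is presented to the supervisor) gives a deadline of Dec 12, 2027; done Nov 19, 2027 — timely.
Step 3 — counting 15 days from Nov 19, 2027 (when the grievance is advanced to the department head) gives a deadline of Dec 4, 2027; done Dec 1, 2027 — timely.
Step 4 — must wait 35 days from Dec 1, 2027 (when the grievance is advanced to the Director), so not before Jan 5, 2028; done Jan 7, 2028 — permitted.
Step 5 — counting 30 days from Feb 11, 2028 (end of the 35-day comment period, which began when a grievance meeting is requested on Jan 7, 2028) gives a deadline of Mar 12, 2028; Feb 12, 2028 is within that limit.
Step 6 — counting 20 days from Feb 12, 2028 (when the grievance is referred to arbitration) gives a deadline of Mar 3, 2028; Feb 13, 2028 is within that limit.
Step 7 — counting 31 days from Feb 13, 2028 (when the arbitrator is named) gives a deadline of Mar 15, 2028; Mar 20, 2028 misses that deadline by 5 days.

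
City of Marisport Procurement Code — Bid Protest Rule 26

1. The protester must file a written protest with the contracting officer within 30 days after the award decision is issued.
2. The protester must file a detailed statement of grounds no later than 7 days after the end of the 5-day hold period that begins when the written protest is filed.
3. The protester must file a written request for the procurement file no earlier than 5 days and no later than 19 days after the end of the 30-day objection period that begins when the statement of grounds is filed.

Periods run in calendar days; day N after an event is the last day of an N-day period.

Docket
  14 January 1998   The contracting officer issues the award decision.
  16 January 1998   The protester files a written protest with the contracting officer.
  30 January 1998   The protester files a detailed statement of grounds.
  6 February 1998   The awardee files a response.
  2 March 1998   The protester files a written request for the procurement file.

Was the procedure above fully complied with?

Step 1: 30 days after 14 January 1998 (when the award decision is issued) is 13 February 1998; 16 January 1998 is within that limit.
Step 2: 7 days after 21 January 1998 (end of the 5-day hold period, which began when the written protest is filed on 16 January 1998) is 28 January 1998; done 30 January 1998 — 2 days late.
That is the first point of non-compliance.

No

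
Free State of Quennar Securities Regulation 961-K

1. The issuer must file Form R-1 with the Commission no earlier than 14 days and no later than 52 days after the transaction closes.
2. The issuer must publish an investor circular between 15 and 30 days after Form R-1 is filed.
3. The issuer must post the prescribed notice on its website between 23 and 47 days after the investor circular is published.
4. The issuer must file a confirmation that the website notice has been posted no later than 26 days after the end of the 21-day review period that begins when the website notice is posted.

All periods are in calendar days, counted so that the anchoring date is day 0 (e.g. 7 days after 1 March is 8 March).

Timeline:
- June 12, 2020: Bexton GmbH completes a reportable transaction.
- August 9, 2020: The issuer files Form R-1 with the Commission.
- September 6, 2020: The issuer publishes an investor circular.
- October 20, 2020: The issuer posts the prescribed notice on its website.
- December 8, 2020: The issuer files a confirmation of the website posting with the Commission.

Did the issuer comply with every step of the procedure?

No

(1) the permitted window runs from June 12, 2020 + 14 = June 26, 2020 to June 12, 2020 + 52 = August 3, 2020; done August 9, 2020 — 6 days after the window closed.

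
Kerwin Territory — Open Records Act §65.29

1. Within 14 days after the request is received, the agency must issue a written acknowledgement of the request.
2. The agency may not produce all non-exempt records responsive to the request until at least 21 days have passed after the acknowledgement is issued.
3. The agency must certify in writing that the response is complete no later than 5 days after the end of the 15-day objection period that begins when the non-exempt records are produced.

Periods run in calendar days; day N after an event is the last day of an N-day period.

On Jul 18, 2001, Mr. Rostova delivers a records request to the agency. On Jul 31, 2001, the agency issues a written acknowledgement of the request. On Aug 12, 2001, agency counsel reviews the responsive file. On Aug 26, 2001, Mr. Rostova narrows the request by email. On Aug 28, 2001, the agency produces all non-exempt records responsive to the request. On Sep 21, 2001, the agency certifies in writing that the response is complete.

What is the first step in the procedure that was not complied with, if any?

(1) due by Jul 18, 2001 + 14 days = Aug 1, 2001; completed Jul 31, 2001, before the deadline.
(2) permitted from Jul 31, 2001 + 21 days = Aug 21, 2001 onward; done Aug 28, 2001 — permitted.
(3) due by Sep 12, 2001 + 5 days = Sep 17, 2001; Sep 21, 2001 misses that deadline by 4 days.
The analysis stops there.

Step 3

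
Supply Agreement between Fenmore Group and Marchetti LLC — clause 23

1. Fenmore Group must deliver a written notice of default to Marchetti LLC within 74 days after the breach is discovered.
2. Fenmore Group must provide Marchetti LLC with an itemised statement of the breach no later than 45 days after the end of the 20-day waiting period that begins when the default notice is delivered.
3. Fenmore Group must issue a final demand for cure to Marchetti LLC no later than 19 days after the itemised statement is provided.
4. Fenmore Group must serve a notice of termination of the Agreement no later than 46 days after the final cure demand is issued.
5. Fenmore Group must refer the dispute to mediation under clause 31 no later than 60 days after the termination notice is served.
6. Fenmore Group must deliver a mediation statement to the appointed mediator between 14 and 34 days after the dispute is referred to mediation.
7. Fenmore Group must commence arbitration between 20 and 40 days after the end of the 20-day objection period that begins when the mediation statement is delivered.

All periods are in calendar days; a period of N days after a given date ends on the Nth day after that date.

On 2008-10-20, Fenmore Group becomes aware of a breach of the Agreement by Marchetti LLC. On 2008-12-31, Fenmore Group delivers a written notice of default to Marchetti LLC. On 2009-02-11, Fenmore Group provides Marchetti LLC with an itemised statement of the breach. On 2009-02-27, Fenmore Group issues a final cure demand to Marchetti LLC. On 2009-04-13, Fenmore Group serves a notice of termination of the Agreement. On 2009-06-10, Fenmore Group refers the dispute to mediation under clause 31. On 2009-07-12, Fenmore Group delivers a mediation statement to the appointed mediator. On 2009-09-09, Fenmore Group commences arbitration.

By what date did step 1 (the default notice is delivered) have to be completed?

Step 1 runs from 2008-10-20, when the breach is discovered. 74 days after 2008-10-20 is 2009-01-02.

2009-01-02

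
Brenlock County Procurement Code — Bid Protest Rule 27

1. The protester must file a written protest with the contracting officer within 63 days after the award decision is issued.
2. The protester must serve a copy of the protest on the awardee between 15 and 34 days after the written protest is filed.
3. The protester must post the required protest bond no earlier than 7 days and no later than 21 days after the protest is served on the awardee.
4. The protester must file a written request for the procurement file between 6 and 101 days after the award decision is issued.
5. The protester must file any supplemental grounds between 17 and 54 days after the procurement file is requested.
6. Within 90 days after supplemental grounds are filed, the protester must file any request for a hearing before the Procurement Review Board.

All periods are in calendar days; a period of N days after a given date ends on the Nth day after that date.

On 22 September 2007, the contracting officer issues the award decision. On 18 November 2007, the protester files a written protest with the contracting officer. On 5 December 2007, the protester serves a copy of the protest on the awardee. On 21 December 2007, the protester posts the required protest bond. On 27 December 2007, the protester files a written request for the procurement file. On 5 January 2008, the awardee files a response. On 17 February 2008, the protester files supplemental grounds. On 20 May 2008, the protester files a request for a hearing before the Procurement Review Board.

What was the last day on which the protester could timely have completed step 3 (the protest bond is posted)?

26 December 2007

Step 3 runs from 5 December 2007, when the protest is served on the awardee. The window is 7–21 days after 5 December 2007; it closes on 26 December 2007.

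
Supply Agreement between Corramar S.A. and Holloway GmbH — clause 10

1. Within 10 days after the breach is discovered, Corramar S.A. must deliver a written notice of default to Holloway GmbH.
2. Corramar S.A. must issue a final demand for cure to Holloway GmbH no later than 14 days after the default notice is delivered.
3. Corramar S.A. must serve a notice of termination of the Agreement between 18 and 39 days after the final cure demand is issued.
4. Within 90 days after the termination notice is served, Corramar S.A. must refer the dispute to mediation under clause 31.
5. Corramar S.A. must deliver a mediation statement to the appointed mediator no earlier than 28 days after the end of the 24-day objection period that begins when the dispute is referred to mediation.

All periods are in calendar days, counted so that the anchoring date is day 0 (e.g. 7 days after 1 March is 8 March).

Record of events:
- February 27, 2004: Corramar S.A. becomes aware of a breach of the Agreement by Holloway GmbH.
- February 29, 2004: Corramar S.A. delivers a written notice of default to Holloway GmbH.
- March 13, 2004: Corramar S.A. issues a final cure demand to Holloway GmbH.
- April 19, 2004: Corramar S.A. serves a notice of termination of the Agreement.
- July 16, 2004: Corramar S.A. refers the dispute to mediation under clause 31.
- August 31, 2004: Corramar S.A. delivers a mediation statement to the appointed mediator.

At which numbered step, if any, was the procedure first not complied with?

Step 5

Step 1 — counting 10 days from February 27, 2004 (when the breach is discovered) gives a deadline of March 8, 2004; completed February 29, 2004, before the deadline.
Step 2 — counting 14 days from February 29, 2004 (when the default notice is delivered) gives a deadline of March 14, 2004; done March 13, 2004 — timely.
Step 3 — 18 and 39 days from March 13, 2004 (when the final cure demand is issued) are March 31, 2004 and April 21, 2004 respectively; done April 19, 2004, which is between those dates.
Step 4 — counting 90 days from April 19, 2004 (when the termination notice is served) gives a deadline of July 18, 2004; July 16, 2004 is within that limit.
Step 5 — must wait 28 days from August 9, 2004 (end of the 24-day objection period, which began when the dispute is referred to mediation on July 16, 2004), so not before September 6, 2004; acted on August 31, 2004, 6 days prematurely.
Later steps need not be reached.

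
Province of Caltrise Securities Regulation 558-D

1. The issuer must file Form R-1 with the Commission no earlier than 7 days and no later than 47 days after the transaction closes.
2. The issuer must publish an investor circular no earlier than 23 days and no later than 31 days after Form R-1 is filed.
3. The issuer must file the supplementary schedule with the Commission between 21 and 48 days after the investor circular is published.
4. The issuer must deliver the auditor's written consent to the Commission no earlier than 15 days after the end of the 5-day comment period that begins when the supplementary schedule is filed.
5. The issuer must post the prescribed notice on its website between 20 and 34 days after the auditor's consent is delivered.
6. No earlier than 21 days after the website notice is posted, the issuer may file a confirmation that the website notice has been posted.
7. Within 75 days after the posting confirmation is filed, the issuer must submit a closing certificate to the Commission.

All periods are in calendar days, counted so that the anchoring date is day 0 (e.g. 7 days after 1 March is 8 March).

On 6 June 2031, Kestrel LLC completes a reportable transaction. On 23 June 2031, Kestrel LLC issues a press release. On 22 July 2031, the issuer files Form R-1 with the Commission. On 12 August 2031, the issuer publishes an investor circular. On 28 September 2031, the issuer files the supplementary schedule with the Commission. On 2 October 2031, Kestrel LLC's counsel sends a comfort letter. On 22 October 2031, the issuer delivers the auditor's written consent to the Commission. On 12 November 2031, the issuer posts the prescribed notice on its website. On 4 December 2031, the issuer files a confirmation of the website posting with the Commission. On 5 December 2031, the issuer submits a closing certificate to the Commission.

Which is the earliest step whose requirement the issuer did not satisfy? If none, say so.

Step 2

Step 1 — 7 and 47 days from 6 June 2031 (when the transaction closes) are 13 June 2031 and 23 July 2031 respectively; done 22 July 2031 — within the window.
Step 2 — 23 and 31 days from 22 July 2031 (when Form R-1 is filed) are 14 August 2031 and 22 August 2031 respectively; 12 August 2031 is 2 days too early.
That is the first point of non-compliance.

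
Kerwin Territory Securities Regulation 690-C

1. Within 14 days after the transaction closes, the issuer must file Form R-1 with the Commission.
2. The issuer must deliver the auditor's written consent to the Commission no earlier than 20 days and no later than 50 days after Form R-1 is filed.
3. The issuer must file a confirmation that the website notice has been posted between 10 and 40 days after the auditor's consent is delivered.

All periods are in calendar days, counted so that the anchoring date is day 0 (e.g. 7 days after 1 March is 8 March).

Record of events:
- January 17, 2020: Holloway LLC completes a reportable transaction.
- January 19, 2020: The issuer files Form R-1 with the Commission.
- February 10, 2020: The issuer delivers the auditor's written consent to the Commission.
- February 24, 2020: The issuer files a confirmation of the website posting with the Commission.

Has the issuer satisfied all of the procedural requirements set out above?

Yes

(1) due by January 17, 2020 + 14 days = January 31, 2020; completed January 19, 2020, before the deadline.
(2) the permitted window runs from January 19, 2020 + 20 = February 8, 2020 to January 19, 2020 + 50 = March 9, 2020; done February 10, 2020 — within the window.
(3) the permitted window runs from February 10, 2020 + 10 = February 20, 2020 to February 10, 2020 + 40 = March 21, 2020; February 24, 2020 falls inside that range.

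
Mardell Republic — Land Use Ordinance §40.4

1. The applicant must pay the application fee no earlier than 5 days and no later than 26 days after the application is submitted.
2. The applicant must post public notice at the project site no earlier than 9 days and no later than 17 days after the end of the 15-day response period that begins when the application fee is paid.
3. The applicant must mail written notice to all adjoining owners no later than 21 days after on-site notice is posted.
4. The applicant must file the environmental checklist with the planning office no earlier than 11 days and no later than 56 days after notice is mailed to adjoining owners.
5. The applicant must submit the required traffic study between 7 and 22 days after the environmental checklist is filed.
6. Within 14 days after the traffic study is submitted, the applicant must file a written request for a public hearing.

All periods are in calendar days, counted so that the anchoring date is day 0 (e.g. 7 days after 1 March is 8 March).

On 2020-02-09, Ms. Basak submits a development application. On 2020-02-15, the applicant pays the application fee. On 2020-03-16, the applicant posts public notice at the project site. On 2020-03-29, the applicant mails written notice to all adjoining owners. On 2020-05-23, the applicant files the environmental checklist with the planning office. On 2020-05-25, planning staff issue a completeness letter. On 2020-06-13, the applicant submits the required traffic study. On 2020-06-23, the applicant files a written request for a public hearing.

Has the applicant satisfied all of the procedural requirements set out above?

Yes

Step 1: the window is 5–26 days after 2020-02-09 (when the application is submitted), so 2020-02-14 through 2020-03-06; 2020-02-15 falls inside that range.
Step 2: the window is 9–17 days after 2020-03-01 (end of the 15-day response period, which began when the application fee is paid on 2020-02-15), so 2020-03-10 through 2020-03-18; done 2020-03-16, which is between those dates.
Step 3: 21 days after 2020-03-16 (when on-site notice is posted) is 2020-04-06; completed 2020-03-29, before the deadline.
Step 4: the window is 11–56 days after 2020-03-29 (when notice is mailed to adjoining owners), so 2020-04-09 through 2020-05-24; 2020-05-23 falls inside that range.
Step 5: the window is 7–22 days after 2020-05-23 (when the environmental checklist is filed), so 2020-05-30 through 2020-06-14; done 2020-06-13, which is between those dates.
Step 6: 14 days after 2020-06-13 (when the traffic study is submitted) is 2020-06-27; done 2020-06-23 — timely.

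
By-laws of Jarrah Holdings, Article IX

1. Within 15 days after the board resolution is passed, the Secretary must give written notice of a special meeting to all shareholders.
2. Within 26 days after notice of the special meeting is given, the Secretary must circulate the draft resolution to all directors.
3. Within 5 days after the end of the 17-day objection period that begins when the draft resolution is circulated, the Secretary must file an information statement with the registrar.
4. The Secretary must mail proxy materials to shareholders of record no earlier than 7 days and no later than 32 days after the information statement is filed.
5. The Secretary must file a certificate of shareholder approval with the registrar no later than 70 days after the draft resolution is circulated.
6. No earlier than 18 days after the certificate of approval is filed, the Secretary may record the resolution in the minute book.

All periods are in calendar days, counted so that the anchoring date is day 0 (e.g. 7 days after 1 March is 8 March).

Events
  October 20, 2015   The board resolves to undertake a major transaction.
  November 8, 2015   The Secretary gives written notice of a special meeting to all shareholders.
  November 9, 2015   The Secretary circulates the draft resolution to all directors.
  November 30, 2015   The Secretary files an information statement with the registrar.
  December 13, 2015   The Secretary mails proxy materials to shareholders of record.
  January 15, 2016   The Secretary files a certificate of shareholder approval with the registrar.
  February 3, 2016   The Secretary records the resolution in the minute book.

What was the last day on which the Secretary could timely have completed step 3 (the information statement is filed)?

The draft resolution is circulated on November 9, 2015; the 17-day objection period therefore ends November 26, 2015, and step 3 runs from that date. 5 days after November 26, 2015 is December 1, 2015.

December 1, 2015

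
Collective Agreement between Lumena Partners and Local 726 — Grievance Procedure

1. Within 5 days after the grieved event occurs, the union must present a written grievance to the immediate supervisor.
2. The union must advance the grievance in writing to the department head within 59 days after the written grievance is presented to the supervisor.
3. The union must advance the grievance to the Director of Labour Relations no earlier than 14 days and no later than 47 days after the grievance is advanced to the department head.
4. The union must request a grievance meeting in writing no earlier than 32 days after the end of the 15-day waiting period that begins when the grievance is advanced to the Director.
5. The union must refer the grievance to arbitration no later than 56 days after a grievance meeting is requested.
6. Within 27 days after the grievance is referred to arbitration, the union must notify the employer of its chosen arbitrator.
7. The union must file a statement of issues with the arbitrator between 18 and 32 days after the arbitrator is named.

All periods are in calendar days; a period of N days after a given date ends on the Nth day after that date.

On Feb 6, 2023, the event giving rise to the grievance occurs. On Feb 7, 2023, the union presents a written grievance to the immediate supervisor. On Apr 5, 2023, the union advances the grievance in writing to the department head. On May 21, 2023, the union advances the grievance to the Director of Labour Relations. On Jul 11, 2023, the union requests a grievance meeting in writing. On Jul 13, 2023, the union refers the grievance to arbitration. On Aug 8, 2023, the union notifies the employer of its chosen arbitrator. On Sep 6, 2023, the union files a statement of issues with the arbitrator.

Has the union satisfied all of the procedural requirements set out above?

Yes

(1) due by Feb 6, 2023 + 5 days = Feb 11, 2023; completed Feb 7, 2023, before the deadline.
(2) due by Feb 7, 2023 + 59 days = Apr 7, 2023; done Apr 5, 2023 — timely.
(3) the permitted window runs from Apr 5, 2023 + 14 = Apr 19, 2023 to Apr 5, 2023 + 47 = May 22, 2023; done May 21, 2023, which is between those dates.
(4) permitted from Jun 5, 2023 + 32 days = Jul 7, 2023 onward; Jul 11, 2023 is on or after that date.
(5) due by Jul 11, 2023 + 56 days = Sep 5, 2023; done Jul 13, 2023 — timely.
(6) due by Jul 13, 2023 + 27 days = Aug 9, 2023; done Aug 8, 2023 — timely.
(7) the permitted window runs from Aug 8, 2023 + 18 = Aug 26, 2023 to Aug 8, 2023 + 32 = Sep 9, 2023; done Sep 6, 2023 — within the window.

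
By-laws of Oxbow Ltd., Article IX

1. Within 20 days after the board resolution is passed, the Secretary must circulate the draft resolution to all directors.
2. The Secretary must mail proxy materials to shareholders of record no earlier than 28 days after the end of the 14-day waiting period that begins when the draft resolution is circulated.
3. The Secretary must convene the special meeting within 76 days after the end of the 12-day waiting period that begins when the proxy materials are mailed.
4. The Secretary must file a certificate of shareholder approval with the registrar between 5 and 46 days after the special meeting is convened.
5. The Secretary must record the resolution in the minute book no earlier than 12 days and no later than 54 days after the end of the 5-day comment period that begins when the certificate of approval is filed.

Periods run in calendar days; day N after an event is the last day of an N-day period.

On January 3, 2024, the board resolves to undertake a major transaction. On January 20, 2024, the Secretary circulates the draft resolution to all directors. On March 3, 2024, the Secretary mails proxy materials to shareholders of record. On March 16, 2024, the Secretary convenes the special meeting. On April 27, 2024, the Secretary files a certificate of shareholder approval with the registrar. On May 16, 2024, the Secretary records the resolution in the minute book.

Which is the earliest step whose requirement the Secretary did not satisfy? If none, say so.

Step 1: 20 days after January 3, 2024 (when the board resolution is passed) is January 23, 2024; completed January 20, 2024, before the deadline.
Step 2: the earliest permitted date is 28 days after February 3, 2024 (end of the 14-day waiting period, which began when the draft resolution is circulated on January 20, 2024), i.e. March 2, 2024; done March 3, 2024 — permitted.
Step 3: 76 days after March 15, 2024 (end of the 12-day waiting period, which began when the proxy materials are mailed on March 3, 2024) is May 30, 2024; March 16, 2024 is within that limit.
Step 4: the window is 5–46 days after March 16, 2024 (when the special meeting is convened), so March 21, 2024 through May 1, 2024; done April 27, 2024 — within the window.
Step 5: the window is 12–54 days after May 2, 2024 (end of the 5-day comment period, which began when the certificate of approval is filed on April 27, 2024), so May 14, 2024 through June 25, 2024; done May 16, 2024, which is between those dates.

None — every step was satisfied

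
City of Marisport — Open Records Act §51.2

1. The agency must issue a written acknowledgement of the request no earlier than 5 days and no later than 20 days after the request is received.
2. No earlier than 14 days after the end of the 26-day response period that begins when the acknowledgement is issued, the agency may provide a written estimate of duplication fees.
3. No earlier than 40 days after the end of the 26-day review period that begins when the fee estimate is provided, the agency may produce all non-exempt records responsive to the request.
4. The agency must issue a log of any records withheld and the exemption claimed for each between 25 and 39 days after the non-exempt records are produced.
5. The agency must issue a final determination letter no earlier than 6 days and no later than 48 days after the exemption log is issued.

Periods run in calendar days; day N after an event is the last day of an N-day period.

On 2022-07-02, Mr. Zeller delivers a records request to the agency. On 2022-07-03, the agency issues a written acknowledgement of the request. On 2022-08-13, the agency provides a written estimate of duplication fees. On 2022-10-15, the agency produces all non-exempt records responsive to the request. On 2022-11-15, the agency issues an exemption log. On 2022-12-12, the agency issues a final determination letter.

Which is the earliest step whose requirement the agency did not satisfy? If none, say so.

(1) the permitted window runs from 2022-07-02 + 5 = 2022-07-07 to 2022-07-02 + 20 = 2022-07-22; 2022-07-03 is 4 days too early.

Step 1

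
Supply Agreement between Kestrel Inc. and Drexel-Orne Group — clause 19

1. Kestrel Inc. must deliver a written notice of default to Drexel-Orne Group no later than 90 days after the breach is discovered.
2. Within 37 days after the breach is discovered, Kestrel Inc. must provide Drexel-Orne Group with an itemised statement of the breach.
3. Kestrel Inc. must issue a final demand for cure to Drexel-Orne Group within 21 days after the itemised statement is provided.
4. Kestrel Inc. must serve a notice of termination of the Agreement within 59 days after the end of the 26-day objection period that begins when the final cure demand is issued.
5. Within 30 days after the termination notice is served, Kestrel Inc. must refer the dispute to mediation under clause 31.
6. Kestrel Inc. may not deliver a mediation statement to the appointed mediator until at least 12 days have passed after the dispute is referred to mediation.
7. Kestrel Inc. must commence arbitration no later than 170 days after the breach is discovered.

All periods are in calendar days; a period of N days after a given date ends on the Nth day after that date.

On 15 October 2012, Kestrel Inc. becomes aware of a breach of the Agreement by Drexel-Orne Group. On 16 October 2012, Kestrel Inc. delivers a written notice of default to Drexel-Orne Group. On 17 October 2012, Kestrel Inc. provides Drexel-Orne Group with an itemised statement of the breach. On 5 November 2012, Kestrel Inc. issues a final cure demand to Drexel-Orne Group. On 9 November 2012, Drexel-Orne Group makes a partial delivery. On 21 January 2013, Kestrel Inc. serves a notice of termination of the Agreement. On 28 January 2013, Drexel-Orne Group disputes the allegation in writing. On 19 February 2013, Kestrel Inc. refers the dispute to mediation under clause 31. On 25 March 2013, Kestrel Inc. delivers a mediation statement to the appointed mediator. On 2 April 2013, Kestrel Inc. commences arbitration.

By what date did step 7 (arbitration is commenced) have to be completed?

Step 7 runs from 15 October 2012, when the breach is discovered. 170 days after 15 October 2012 is 3 April 2013.

3 April 2013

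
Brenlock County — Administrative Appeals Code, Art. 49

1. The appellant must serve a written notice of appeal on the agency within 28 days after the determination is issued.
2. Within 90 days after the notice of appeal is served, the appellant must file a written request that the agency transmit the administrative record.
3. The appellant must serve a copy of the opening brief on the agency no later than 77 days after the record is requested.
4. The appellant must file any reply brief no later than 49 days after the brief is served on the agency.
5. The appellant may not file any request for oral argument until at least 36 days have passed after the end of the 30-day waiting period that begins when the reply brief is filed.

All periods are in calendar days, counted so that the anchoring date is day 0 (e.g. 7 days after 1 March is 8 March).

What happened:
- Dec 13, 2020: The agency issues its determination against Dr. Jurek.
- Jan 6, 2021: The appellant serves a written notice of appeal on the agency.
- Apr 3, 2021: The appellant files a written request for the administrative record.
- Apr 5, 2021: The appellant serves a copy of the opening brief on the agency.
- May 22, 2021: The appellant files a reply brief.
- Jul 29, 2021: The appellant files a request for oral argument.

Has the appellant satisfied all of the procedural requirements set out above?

Step 1 — counting 28 days from Dec 13, 2020 (when the determination is issued) gives a deadline of Jan 10, 2021; Jan 6, 2021 is within that limit.
Step 2 — counting 90 days from Jan 6, 2021 (when the notice of appeal is served) gives a deadline of Apr 6, 2021; completed Apr 3, 2021, before the deadline.
Step 3 — counting 77 days from Apr 3, 2021 (when the record is requested) gives a deadline of Jun 19, 2021; Apr 5, 2021 is within that limit.
Step 4 — counting 49 days from Apr 5, 2021 (when the brief is served on the agency) gives a deadline of May 24, 2021; May 22, 2021 is within that limit.
Step 5 — must wait 36 days from Jun 21, 2021 (end of the 30-day waiting period, which began when the reply brief is filed on May 22, 2021), so not before Jul 27, 2021; done Jul 29, 2021 — permitted.

Yes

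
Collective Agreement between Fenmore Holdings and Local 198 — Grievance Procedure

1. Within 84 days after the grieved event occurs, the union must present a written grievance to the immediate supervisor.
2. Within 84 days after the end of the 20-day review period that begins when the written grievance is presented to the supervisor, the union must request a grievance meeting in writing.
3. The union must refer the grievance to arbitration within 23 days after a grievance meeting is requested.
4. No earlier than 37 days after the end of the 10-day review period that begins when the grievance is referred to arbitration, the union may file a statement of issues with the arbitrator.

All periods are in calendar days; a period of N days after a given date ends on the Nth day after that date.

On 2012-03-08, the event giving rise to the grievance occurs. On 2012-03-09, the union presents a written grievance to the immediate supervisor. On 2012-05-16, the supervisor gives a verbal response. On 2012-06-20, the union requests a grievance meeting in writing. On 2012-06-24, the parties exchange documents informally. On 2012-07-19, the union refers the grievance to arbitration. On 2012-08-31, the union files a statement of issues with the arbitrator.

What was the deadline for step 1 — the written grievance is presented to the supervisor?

2012-05-31

Step 1 runs from 2012-03-08, when the grieved event occurs. 84 days after 2012-03-08 is 2012-05-31.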